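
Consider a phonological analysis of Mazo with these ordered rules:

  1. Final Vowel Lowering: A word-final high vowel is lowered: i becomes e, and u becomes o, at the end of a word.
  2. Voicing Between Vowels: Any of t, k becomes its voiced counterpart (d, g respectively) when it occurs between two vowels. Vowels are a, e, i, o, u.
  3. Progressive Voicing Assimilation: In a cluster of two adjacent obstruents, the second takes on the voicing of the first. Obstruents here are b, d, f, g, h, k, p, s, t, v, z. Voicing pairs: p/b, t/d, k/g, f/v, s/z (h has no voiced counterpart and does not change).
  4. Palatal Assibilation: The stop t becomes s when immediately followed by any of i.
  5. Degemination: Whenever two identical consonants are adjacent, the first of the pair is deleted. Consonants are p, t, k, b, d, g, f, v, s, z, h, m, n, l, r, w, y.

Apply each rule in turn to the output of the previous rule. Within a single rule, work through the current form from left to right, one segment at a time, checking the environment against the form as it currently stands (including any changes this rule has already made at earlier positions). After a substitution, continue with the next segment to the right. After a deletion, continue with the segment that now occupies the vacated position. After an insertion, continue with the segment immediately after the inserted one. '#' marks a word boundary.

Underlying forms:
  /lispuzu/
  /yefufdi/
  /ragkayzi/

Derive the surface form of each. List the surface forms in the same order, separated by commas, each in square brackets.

[lispuzo], [yefufte], [ragayze]

/lispuzu/:
  1 Final Vowel Lowering: [lispuzu] → [lispuzo]
  2 Voicing Between Vowels: no change — [lispuzo]
  3 Progressive Voicing Assimilation: no change — [lispuzo]
  4 Palatal Assibilation: no change — [lispuzo]
  5 Degemination: no change — [lispuzo]
/yefufdi/:
  1 Final Vowel Lowering: [yefufdi] → [yefufde]
  2 Voicing Between Vowels: no change — [yefufde]
  3 Progressive Voicing Assimilation: [yefufde] → [yefufte]
  4 Palatal Assibilation: no change — [yefufte]
  5 Degemination: no change — [yefufte]
/ragkayzi/:
  1 Final Vowel Lowering: [ragkayzi] → [ragkayze]
  2 Voicing Between Vowels: no change — [ragkayze]
  3 Progressive Voicing Assimilation: [ragkayze] → [raggayze]
  4 Palatal Assibilation: no change — [raggayze]
  5 Degemination: [raggayze] → [ragayze]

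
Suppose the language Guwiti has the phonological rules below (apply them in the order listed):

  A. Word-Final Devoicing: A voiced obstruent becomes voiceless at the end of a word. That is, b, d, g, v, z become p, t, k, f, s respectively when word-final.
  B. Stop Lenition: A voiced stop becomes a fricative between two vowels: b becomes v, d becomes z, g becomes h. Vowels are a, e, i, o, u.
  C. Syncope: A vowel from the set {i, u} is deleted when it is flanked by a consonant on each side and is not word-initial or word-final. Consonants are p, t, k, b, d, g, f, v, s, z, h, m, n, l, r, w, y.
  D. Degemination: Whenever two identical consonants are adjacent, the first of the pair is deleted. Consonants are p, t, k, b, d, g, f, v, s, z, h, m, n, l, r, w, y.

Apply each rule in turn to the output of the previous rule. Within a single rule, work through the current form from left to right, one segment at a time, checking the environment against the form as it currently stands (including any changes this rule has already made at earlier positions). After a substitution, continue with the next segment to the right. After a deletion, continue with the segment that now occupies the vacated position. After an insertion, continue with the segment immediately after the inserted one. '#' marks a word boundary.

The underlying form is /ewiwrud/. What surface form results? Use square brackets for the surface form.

A Word-Final Devoicing: [ewiwrud] → [ewiwrut]
B Stop Lenition: no change — [ewiwrut]
C Syncope: [ewiwrut] → [ewwrt]
D Degemination: [ewwrt] → [ewrt]

[ewrt]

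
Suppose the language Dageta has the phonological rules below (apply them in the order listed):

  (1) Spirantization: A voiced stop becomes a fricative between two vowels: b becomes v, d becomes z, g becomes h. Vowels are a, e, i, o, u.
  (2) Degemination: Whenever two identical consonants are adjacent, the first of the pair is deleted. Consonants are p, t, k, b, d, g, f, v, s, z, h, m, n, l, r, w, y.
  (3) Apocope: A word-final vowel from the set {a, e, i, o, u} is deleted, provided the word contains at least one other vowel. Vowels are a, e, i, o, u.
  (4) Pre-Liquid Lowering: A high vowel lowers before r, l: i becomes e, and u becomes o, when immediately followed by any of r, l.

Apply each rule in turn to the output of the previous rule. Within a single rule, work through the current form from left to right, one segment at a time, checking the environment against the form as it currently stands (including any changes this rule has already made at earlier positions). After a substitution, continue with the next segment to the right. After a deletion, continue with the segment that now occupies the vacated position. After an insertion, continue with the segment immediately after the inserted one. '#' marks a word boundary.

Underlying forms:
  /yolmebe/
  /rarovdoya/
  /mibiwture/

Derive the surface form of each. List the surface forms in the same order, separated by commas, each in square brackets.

/yolmebe/:
  (1) Spirantization: [yolmebe] → [yolmeve]
  (2) Degemination: no change — [yolmeve]
  (3) Apocope: [yolmeve] → [yolmev]
  (4) Pre-Liquid Lowering: no change — [yolmev]
/rarovdoya/:
  (1) Spirantization: no change — [rarovdoya]
  (2) Degemination: no change — [rarovdoya]
  (3) Apocope: [rarovdoya] → [rarovdoy]
  (4) Pre-Liquid Lowering: no change — [rarovdoy]
/mibiwture/:
  (1) Spirantization: [mibiwture] → [miviwture]
  (2) Degemination: no change — [miviwture]
  (3) Apocope: [miviwture] → [miviwtur]
  (4) Pre-Liquid Lowering: [miviwtur] → [miviwtor]

[yolmev], [rarovdoy], [miviwtor]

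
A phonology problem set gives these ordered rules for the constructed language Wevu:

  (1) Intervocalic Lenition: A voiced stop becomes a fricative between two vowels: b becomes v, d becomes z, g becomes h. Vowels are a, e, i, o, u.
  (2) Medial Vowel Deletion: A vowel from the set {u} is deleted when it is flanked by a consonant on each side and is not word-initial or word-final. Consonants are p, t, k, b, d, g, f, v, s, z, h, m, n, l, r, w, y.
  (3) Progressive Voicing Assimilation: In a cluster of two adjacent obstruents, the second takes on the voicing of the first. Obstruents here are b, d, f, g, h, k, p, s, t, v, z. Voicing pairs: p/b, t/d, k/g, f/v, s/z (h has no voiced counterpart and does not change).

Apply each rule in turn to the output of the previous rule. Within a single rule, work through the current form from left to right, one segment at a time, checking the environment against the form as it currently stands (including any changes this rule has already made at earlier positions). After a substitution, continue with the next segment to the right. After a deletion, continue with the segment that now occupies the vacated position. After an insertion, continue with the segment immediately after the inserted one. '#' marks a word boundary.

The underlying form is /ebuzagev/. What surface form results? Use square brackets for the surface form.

[evzahev]

(1) Intervocalic Lenition: [ebuzagev] → [evuzahev]
(2) Medial Vowel Deletion: [evuzahev] → [evzahev]
(3) Progressive Voicing Assimilation: no change — [evzahev]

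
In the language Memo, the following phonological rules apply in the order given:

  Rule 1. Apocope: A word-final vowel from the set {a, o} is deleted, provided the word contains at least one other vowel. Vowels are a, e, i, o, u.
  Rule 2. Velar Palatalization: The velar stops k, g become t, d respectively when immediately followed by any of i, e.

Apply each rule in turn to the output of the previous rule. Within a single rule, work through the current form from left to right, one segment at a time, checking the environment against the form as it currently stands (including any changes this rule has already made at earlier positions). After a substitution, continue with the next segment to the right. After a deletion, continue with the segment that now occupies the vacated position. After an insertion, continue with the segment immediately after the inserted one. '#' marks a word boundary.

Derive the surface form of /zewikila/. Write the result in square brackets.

[zewitil]

Rule 1 Apocope: [zewikila] → [zewikil]
Rule 2 Velar Palatalization: [zewikil] → [zewitil]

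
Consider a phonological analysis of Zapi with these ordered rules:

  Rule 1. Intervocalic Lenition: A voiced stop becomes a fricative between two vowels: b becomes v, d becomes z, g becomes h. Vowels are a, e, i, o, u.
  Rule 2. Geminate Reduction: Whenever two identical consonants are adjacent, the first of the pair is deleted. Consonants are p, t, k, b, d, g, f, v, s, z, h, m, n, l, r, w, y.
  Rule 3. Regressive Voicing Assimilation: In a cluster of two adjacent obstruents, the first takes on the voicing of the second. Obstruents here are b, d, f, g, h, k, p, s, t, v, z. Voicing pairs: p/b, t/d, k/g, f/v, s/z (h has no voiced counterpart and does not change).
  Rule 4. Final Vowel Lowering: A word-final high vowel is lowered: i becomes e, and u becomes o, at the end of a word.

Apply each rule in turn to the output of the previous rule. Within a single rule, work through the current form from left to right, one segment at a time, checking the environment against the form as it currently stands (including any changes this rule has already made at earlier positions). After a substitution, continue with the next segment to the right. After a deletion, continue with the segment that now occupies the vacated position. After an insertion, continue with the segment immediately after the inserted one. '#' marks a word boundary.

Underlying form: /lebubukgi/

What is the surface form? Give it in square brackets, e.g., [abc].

Rule 1 Intervocalic Lenition: [lebubukgi] → [levuvukgi]
Rule 2 Geminate Reduction: no change — [levuvukgi]
Rule 3 Regressive Voicing Assimilation: [levuvukgi] → [levuvuggi]
Rule 4 Final Vowel Lowering: [levuvuggi] → [levuvugge]

[levuvugge]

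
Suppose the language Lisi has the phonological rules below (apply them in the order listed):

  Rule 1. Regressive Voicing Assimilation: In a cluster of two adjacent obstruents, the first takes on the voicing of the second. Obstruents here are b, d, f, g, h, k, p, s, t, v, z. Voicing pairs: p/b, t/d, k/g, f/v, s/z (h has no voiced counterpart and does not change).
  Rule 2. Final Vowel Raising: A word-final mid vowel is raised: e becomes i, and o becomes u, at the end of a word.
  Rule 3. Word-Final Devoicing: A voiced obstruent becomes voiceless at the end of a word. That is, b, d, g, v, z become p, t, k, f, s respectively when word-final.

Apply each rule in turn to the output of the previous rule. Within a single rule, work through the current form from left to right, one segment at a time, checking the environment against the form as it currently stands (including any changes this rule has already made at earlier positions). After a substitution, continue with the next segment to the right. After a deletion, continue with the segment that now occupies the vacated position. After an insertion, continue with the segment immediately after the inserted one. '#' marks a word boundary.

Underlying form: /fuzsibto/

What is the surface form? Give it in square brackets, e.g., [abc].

[fussiptu]

Rule 1 Regressive Voicing Assimilation: [fuzsibto] → [fussipto]
Rule 2 Final Vowel Raising: [fussipto] → [fussiptu]
Rule 3 Word-Final Devoicing: no change — [fussiptu]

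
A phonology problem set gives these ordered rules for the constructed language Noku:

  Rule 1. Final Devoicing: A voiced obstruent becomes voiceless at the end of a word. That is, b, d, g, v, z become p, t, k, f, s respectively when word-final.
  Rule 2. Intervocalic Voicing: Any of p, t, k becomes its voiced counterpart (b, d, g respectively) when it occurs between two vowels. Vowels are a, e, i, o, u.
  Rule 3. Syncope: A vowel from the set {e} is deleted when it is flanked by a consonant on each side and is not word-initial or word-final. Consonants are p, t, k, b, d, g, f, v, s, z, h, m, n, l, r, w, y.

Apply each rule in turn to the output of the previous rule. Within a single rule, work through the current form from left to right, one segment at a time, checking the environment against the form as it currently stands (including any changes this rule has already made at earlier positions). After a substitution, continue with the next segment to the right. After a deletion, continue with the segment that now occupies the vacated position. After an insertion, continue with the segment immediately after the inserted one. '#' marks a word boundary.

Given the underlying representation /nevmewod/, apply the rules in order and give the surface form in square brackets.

[nvmwot]

Rule 1 Final Devoicing: [nevmewod] → [nevmewot]
Rule 2 Intervocalic Voicing: no change — [nevmewot]
Rule 3 Syncope: [nevmewot] → [nvmwot]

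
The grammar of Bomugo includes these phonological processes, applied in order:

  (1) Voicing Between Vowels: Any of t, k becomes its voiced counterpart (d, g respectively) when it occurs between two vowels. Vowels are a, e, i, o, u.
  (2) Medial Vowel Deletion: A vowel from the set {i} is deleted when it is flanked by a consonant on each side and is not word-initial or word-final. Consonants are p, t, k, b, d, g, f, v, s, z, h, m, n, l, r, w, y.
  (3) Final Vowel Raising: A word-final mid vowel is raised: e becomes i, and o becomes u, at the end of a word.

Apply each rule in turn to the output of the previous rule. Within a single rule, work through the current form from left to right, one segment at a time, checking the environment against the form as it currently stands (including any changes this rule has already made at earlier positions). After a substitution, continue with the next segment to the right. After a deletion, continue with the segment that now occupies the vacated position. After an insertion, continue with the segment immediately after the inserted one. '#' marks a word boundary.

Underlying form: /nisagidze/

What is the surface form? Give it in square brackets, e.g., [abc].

(1) Voicing Between Vowels: no change — [nisagidze]
(2) Medial Vowel Deletion: [nisagidze] → [nsagdze]
(3) Final Vowel Raising: [nsagdze] → [nsagdzi]

[nsagdzi]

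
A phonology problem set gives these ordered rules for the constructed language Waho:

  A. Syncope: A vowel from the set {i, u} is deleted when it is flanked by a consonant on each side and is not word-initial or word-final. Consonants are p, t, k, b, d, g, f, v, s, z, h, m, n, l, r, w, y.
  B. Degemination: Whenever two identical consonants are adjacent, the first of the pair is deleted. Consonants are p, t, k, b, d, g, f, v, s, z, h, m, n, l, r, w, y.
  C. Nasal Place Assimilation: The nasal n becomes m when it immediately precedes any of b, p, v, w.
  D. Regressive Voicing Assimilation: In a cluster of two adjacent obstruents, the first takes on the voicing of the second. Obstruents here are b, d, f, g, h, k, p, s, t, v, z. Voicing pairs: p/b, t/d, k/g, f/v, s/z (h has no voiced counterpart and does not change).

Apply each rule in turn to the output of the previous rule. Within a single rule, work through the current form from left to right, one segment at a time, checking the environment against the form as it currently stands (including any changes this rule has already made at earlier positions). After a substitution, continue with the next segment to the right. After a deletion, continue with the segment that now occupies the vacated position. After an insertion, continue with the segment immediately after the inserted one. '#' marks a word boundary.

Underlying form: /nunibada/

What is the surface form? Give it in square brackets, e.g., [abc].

[mbada]

A Syncope: [nunibada] → [nnbada]
B Degemination: [nnbada] → [nbada]
C Nasal Place Assimilation: [nbada] → [mbada]
D Regressive Voicing Assimilation: no change — [mbada]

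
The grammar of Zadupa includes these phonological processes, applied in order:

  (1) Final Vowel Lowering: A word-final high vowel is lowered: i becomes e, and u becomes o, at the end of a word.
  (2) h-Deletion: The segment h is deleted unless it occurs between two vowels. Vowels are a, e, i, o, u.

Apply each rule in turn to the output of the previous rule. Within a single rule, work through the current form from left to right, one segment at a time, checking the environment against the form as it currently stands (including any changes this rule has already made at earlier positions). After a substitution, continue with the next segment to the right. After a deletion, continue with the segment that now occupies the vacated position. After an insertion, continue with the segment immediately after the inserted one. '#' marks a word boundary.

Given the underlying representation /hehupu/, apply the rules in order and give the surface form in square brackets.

(1) Final Vowel Lowering: [hehupu] → [hehupo]
(2) h-Deletion: [hehupo] → [ehupo]

[ehupo]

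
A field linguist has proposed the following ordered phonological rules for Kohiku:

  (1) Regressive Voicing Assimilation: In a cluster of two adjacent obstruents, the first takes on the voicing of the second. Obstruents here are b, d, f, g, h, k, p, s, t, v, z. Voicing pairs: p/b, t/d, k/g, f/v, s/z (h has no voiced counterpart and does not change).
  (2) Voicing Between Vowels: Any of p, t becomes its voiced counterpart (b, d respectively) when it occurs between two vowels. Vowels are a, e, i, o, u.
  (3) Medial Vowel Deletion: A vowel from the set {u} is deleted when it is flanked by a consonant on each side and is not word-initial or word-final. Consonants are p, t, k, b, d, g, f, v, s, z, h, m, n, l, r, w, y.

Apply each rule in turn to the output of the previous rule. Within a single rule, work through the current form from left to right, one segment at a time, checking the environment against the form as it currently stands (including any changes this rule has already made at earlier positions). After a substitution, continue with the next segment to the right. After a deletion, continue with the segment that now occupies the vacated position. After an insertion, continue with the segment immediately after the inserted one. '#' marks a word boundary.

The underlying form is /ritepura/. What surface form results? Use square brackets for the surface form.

[ridebra]

(1) Regressive Voicing Assimilation: no change — [ritepura]
(2) Voicing Between Vowels: [ritepura] → [ridebura]
(3) Medial Vowel Deletion: [ridebura] → [ridebra]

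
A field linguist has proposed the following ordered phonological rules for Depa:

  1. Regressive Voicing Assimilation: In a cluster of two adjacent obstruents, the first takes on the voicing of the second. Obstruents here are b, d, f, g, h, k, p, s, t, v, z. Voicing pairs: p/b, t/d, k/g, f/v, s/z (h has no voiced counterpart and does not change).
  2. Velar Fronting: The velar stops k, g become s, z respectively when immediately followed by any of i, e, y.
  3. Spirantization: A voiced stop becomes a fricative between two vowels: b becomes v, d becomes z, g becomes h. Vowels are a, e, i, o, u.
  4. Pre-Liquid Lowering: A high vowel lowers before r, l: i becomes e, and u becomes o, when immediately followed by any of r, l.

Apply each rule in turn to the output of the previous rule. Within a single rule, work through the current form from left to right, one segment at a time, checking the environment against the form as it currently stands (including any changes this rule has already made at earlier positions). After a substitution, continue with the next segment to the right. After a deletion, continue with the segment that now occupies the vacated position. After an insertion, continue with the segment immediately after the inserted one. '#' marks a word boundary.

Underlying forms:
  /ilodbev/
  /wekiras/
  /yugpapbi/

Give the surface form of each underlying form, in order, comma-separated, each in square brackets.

[elodbev], [weseras], [yukpabbi]

/ilodbev/:
  1 Regressive Voicing Assimilation: no change — [ilodbev]
  2 Velar Fronting: no change — [ilodbev]
  3 Spirantization: no change — [ilodbev]
  4 Pre-Liquid Lowering: [ilodbev] → [elodbev]
/wekiras/:
  1 Regressive Voicing Assimilation: no change — [wekiras]
  2 Velar Fronting: [wekiras] → [wesiras]
  3 Spirantization: no change — [wesiras]
  4 Pre-Liquid Lowering: [wesiras] → [weseras]
/yugpapbi/:
  1 Regressive Voicing Assimilation: [yugpapbi] → [yukpabbi]
  2 Velar Fronting: no change — [yukpabbi]
  3 Spirantization: no change — [yukpabbi]
  4 Pre-Liquid Lowering: no change — [yukpabbi]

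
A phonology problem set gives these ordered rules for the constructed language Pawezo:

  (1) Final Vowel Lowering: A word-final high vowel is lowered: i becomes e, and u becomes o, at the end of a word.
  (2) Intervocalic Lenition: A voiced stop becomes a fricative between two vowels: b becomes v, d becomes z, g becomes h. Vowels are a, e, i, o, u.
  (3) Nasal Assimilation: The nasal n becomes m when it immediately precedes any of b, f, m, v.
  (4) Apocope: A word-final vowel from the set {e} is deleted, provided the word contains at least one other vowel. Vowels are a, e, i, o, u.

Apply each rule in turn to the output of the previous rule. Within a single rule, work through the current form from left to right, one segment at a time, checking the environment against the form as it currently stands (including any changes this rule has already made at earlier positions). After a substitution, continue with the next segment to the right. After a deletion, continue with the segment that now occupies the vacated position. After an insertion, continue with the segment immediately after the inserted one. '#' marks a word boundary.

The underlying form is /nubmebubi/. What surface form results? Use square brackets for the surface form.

(1) Final Vowel Lowering: [nubmebubi] → [nubmebube]
(2) Intervocalic Lenition: [nubmebube] → [nubmevuve]
(3) Nasal Assimilation: no change — [nubmevuve]
(4) Apocope: [nubmevuve] → [nubmevuv]

[nubmevuv]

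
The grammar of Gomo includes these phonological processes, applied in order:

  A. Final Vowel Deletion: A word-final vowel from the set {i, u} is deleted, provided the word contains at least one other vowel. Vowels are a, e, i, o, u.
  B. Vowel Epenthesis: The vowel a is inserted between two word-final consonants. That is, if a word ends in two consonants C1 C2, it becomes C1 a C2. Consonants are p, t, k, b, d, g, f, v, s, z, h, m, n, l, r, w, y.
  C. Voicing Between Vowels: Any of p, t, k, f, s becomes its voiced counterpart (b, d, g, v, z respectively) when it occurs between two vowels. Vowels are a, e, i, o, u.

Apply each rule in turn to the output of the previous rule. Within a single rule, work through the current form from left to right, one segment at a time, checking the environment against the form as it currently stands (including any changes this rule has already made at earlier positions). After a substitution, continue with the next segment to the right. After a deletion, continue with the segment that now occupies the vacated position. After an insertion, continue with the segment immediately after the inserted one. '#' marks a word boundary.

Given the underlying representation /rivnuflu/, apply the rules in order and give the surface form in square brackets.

[rivnuval]

A Final Vowel Deletion: [rivnuflu] → [rivnufl]
B Vowel Epenthesis: [rivnufl] → [rivnufal]
C Voicing Between Vowels: [rivnufal] → [rivnuval]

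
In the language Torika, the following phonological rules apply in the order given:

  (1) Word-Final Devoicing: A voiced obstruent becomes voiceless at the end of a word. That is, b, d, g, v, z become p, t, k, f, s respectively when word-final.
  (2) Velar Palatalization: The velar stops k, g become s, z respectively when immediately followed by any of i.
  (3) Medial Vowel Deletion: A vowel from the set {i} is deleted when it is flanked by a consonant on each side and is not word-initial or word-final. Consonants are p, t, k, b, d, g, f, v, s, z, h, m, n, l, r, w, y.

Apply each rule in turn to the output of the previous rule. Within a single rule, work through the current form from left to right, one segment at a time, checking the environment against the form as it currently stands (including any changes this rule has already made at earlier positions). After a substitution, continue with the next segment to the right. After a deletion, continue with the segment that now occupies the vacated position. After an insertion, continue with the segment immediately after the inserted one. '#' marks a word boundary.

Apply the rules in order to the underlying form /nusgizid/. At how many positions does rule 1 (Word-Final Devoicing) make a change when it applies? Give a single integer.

1

(1) Word-Final Devoicing: [nusgizid] → [nusgizit]
(2) Velar Palatalization: [nusgizit] → [nuszizit]
(3) Medial Vowel Deletion: [nuszizit] → [nuszzt]
Rule 1 changed 1 position(s).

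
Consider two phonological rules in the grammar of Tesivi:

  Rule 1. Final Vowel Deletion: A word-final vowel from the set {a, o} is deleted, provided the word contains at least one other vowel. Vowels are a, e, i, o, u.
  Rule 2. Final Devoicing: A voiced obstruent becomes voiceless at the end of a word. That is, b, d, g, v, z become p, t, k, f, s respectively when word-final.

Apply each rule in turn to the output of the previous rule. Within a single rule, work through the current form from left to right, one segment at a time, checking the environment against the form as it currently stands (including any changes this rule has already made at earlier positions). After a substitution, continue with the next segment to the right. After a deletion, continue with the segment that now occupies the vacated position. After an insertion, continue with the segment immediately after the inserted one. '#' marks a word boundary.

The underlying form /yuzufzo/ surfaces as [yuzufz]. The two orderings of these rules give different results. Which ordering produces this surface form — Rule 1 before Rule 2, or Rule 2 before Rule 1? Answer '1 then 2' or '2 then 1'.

2 then 1

Order 1 then 2:
  1 Final Vowel Deletion: [yuzufzo] → [yuzufz]
  2 Final Devoicing: [yuzufz] → [yuzufs]
  result: [yuzufs]
Order 2 then 1:
  2 Final Devoicing: no change — [yuzufzo]
  1 Final Vowel Deletion: [yuzufzo] → [yuzufz]
  result: [yuzufz]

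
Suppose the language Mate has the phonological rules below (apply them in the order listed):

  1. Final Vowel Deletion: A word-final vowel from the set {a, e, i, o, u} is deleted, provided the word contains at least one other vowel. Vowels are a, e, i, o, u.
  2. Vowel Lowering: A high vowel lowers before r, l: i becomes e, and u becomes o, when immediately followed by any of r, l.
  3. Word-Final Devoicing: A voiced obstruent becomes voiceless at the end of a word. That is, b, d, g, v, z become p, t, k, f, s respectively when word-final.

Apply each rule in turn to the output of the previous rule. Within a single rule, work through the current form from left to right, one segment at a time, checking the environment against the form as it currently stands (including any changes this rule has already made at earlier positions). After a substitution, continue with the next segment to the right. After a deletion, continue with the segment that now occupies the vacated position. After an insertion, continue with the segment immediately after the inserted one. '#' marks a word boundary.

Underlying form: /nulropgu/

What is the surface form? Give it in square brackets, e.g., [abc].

1 Final Vowel Deletion: [nulropgu] → [nulropg]
2 Vowel Lowering: [nulropg] → [nolropg]
3 Word-Final Devoicing: [nolropg] → [nolropk]

[nolropk]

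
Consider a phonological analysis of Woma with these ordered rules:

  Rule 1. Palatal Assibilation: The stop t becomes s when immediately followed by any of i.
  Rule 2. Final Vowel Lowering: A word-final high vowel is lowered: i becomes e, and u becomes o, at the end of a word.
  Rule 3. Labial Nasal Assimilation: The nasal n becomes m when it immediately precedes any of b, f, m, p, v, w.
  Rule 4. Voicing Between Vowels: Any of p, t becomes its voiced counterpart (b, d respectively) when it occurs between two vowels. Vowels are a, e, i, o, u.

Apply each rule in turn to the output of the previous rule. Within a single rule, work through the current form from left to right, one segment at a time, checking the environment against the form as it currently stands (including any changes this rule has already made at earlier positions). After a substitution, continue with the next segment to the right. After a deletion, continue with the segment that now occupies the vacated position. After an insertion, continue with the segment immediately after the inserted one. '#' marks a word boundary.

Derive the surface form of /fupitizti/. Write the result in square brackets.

Rule 1 Palatal Assibilation: [fupitizti] → [fupisizsi]
Rule 2 Final Vowel Lowering: [fupisizsi] → [fupisizse]
Rule 3 Labial Nasal Assimilation: no change — [fupisizse]
Rule 4 Voicing Between Vowels: [fupisizse] → [fubisizse]

[fubisizse]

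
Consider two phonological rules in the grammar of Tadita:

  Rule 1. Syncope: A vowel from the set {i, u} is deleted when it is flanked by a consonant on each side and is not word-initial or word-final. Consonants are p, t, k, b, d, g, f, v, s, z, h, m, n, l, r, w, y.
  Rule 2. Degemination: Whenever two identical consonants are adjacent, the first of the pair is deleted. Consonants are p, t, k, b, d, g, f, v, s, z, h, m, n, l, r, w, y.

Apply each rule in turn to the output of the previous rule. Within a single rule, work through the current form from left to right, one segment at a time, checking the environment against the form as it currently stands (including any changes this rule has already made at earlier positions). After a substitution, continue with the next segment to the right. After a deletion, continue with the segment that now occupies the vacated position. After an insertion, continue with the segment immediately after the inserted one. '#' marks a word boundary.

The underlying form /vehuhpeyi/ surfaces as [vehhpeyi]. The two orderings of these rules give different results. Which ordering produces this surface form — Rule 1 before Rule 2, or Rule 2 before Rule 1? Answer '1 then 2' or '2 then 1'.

Order 1 then 2:
  1 Syncope: [vehuhpeyi] → [vehhpeyi]
  2 Degemination: [vehhpeyi] → [vehpeyi]
  result: [vehpeyi]
Order 2 then 1:
  2 Degemination: no change — [vehuhpeyi]
  1 Syncope: [vehuhpeyi] → [vehhpeyi]
  result: [vehhpeyi]

2 then 1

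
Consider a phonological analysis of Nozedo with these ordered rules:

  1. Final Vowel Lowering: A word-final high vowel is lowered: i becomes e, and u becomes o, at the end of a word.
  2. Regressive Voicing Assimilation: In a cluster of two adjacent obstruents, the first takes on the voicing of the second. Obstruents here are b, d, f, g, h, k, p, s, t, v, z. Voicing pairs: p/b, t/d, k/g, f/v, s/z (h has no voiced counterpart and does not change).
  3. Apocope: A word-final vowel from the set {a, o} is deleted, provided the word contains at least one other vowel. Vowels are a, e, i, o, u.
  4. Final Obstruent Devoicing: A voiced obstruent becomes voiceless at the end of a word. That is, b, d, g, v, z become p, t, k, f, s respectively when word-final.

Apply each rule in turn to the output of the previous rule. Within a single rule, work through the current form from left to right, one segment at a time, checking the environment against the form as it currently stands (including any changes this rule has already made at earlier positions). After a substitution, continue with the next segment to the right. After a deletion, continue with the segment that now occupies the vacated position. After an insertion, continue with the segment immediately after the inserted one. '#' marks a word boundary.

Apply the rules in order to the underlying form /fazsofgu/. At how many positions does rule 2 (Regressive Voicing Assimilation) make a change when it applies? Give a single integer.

2

1 Final Vowel Lowering: [fazsofgu] → [fazsofgo]
2 Regressive Voicing Assimilation: [fazsofgo] → [fassovgo]
3 Apocope: [fassovgo] → [fassovg]
4 Final Obstruent Devoicing: [fassovg] → [fassovk]
Rule 2 changed 2 position(s).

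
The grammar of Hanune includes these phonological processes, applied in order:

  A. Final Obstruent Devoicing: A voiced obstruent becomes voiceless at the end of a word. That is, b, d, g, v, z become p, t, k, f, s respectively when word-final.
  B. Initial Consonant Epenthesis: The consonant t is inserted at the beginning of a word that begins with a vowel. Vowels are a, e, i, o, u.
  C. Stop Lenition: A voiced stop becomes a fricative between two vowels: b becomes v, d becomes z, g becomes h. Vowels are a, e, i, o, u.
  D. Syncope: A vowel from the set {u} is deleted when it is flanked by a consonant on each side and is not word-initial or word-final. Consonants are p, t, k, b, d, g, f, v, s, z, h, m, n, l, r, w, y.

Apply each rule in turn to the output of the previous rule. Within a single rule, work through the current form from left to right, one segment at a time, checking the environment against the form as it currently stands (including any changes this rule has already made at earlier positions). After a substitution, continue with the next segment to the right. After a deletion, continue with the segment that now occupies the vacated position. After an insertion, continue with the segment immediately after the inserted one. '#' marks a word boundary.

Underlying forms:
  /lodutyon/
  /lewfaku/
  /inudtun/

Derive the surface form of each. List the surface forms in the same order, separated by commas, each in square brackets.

[loztyon], [lewfaku], [tindtn]

/lodutyon/:
  A Final Obstruent Devoicing: no change — [lodutyon]
  B Initial Consonant Epenthesis: no change — [lodutyon]
  C Stop Lenition: [lodutyon] → [lozutyon]
  D Syncope: [lozutyon] → [loztyon]
/lewfaku/:
  A Final Obstruent Devoicing: no change — [lewfaku]
  B Initial Consonant Epenthesis: no change — [lewfaku]
  C Stop Lenition: no change — [lewfaku]
  D Syncope: no change — [lewfaku]
/inudtun/:
  A Final Obstruent Devoicing: no change — [inudtun]
  B Initial Consonant Epenthesis: [inudtun] → [tinudtun]
  C Stop Lenition: no change — [tinudtun]
  D Syncope: [tinudtun] → [tindtn]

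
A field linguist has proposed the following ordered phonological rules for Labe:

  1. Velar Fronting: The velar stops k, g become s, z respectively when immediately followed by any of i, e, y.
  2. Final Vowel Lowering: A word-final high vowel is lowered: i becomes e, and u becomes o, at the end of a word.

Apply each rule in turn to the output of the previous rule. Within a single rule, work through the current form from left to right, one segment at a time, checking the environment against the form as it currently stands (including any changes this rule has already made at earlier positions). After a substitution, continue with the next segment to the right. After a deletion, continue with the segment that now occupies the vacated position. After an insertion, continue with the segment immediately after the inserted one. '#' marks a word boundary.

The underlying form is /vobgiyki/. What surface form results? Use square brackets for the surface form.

1 Velar Fronting: [vobgiyki] → [vobziysi]
2 Final Vowel Lowering: [vobziysi] → [vobziyse]

[vobziyse]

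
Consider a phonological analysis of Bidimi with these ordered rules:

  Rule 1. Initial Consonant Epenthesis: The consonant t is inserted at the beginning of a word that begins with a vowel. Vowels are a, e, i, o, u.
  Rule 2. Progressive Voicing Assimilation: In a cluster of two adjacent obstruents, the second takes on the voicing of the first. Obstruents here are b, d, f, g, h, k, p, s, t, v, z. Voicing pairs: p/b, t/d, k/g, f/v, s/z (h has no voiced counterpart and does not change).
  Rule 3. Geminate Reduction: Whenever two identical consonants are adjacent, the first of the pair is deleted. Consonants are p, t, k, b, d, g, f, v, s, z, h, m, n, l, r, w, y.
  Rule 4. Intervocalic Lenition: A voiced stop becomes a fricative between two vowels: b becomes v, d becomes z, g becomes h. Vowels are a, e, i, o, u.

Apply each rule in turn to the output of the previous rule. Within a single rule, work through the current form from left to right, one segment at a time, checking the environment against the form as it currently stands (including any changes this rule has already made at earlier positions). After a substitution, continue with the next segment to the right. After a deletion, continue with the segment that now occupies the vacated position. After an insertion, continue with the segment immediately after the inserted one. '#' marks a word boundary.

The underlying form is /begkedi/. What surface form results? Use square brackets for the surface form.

Rule 1 Initial Consonant Epenthesis: no change — [begkedi]
Rule 2 Progressive Voicing Assimilation: [begkedi] → [beggedi]
Rule 3 Geminate Reduction: [beggedi] → [begedi]
Rule 4 Intervocalic Lenition: [begedi] → [behezi]

[behezi]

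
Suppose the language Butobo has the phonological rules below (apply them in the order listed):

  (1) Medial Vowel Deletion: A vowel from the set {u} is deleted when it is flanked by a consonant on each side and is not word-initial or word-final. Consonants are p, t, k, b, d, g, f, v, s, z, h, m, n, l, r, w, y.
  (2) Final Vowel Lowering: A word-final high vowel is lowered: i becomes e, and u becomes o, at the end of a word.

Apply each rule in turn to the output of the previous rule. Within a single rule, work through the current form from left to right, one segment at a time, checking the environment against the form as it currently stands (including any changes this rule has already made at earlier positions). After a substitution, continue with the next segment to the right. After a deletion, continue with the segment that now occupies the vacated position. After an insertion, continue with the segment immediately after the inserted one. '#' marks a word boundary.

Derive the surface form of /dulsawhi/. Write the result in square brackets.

(1) Medial Vowel Deletion: [dulsawhi] → [dlsawhi]
(2) Final Vowel Lowering: [dlsawhi] → [dlsawhe]

[dlsawhe]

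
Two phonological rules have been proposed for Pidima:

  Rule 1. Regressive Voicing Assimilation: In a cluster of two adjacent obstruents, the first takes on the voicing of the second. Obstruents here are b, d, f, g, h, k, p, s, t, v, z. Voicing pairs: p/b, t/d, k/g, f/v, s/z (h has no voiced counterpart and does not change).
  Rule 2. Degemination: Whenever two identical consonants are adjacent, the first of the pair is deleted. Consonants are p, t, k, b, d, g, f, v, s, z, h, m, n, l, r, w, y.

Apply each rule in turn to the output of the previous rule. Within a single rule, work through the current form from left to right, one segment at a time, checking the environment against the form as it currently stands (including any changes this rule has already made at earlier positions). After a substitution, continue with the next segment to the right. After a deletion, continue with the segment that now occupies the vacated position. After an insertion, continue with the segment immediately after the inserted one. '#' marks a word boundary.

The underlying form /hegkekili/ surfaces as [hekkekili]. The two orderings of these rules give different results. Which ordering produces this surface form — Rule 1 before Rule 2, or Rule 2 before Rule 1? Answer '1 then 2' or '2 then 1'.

Order 1 then 2:
  1 Regressive Voicing Assimilation: [hegkekili] → [hekkekili]
  2 Degemination: [hekkekili] → [hekekili]
  result: [hekekili]
Order 2 then 1:
  2 Degemination: no change — [hegkekili]
  1 Regressive Voicing Assimilation: [hegkekili] → [hekkekili]
  result: [hekkekili]

2 then 1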